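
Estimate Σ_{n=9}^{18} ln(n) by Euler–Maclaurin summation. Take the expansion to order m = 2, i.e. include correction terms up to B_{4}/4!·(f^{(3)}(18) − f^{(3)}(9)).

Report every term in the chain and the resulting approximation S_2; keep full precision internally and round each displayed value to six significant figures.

S_2 ≈ 25.7908

Integral: ∫_9^18 ln(x) dx = 23.2517.
Endpoint term: (f(9) + f(18))/2 = (2.19722 + 2.89037)/2 = 2.54380.
So far: 25.7955.
Order-1 term: 1/12 · (0.0555556 − 0.111111) = -0.00462963.
Partial sum through k=1: 25.7908.
Order-2 term: −1/720 · (0.000342936 − 0.00274348) = 3.33410e-06.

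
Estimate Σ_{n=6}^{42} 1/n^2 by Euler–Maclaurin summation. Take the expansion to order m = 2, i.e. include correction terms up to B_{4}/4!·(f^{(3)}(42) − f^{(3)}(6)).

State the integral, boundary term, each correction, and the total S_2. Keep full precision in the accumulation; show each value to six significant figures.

S_2 ≈ 0.157795

The integral term ∫_6^42 1/x^2 dx = 0.142857.
Boundary: ½(f(6) + f(42)) = ½(0.0277778 + 0.000566893) = 0.0141723.
Running total after boundary: 0.157029.
Order-1 term: 1/12 · (-2.69949e-05 − (-0.00925926)) = 0.000769355.
Running total after k=1: 0.157799.
Order-2 term: −1/720 · (-1.83639e-07 − (-0.00308642)) = -4.28644e-06.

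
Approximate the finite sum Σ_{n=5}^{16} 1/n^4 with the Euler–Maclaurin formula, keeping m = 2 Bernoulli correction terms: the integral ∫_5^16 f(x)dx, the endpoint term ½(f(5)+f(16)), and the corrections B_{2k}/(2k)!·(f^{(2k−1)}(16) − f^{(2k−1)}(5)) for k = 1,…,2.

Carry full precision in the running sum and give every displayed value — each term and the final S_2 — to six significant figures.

The integral term ∫_5^16 1/x^4 dx = 0.00258529.
Endpoint term: (f(5) + f(16))/2 = (0.00160000 + 1.52588e-05)/2 = 0.000807629.
Integral + boundary = 0.00339292.
k=1: B_{2}/(2)! × [f^{(1)}(16) − f^{(1)}(5)] = 1/12 × (-3.81470e-06 − (-0.00128000)) = 0.000106349.
Running total after k=1: 0.00349926.
k=2: B_{4}/(4)! × [f^{(3)}(16) − f^{(3)}(5)] = −1/720 × (-4.47035e-07 − (-0.00153600)) = -2.13271e-06.

S_2 ≈ 0.00349713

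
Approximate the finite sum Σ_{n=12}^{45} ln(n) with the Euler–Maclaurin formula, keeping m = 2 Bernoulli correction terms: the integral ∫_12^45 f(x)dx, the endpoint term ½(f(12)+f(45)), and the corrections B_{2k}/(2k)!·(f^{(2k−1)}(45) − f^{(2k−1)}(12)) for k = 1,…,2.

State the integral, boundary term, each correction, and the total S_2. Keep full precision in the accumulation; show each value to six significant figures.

The integral term ∫_12^45 ln(x) dx = 108.481.
½[f(12) + f(45)] = ½[2.48491 + 3.80666] = 3.14578.
Running total after boundary: 111.627.
Order-1 term: 1/12 · (0.0222222 − 0.0833333) = -0.00509259.
Running total after k=1: 111.622.
Order-2 term: −1/720 · (2.19479e-05 − 0.00115741) = 1.57703e-06.

S_2 ≈ 111.622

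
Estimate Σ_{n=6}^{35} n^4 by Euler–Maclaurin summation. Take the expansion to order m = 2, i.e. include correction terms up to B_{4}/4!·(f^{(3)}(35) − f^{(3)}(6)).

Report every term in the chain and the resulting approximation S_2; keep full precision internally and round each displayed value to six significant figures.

Integral: ∫_6^35 x^4 dx = 1.05028e+07.
Boundary: ½(f(6) + f(35)) = ½(1296.00 + 1.50062e+06) = 750960.
Running total after boundary: 1.12538e+07.
Correction k=1: B_{2}/2! · (f^{(1)}(35) − f^{(1)}(6)) = 1/12 · (171500 − 864.000) = 14219.7.
Partial sum through k=1: 1.12680e+07.
Correction k=2: B_{4}/4! · (f^{(3)}(35) − f^{(3)}(6)) = −1/720 · (840.000 − 144.000) = -0.966667.

S_2 ≈ 1.12680e+07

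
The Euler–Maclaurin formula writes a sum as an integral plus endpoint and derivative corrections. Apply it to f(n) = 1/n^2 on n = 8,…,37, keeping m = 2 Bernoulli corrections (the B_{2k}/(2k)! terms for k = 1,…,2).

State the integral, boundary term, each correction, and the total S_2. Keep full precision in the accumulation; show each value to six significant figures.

∫_8^37 1/x^2 dx evaluates to 0.0979730.
Endpoint term: (f(8) + f(37))/2 = (0.0156250 + 0.000730460)/2 = 0.00817773.
So far: 0.106151.
k=1: B_{2}/(2)! × [f^{(1)}(37) − f^{(1)}(8)] = 1/12 × (-3.94843e-05 − (-0.00390625)) = 0.000322230.
After k=1: 0.106473.
k=2: B_{4}/(4)! × [f^{(3)}(37) − f^{(3)}(8)] = −1/720 × (-3.46101e-07 − (-0.000732422)) = -1.01677e-06.

S_2 ≈ 0.106472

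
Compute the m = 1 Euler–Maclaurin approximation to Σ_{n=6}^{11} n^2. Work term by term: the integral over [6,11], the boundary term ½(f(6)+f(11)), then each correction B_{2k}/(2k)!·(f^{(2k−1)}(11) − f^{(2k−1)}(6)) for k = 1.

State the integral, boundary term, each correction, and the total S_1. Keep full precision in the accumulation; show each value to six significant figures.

S_1 ≈ 451.000

Integral: ∫_6^11 x^2 dx = 371.667.
½[f(6) + f(11)] = ½[36.0000 + 121.000] = 78.5000.
So far: 450.167.
Correction k=1: B_{2}/2! · (f^{(1)}(11) − f^{(1)}(6)) = 1/12 · (22.0000 − 12.0000) = 0.833333.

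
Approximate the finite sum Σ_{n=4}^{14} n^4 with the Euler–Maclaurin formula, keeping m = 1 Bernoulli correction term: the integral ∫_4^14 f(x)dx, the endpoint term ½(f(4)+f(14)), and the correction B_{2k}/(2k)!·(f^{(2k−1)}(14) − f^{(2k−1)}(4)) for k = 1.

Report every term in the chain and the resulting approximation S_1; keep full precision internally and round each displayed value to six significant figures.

S_1 ≈ 127589

The integral term ∫_4^14 x^4 dx = 107360.
Boundary: ½(f(4) + f(14)) = ½(256.000 + 38416.0) = 19336.0.
Integral + boundary = 126696.
k=1: B_{2}/(2)! × [f^{(1)}(14) − f^{(1)}(4)] = 1/12 × (10976.0 − 256.000) = 893.333.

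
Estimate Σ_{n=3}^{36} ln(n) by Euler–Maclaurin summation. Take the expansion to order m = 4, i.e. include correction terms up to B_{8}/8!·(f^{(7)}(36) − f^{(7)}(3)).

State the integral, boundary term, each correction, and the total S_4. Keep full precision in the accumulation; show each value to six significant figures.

S_4 ≈ 95.0265

Integral: ∫_3^36 ln(x) dx = 92.7108.
½[f(3) + f(36)] = ½[1.09861 + 3.58352] = 2.34107.
Running total after boundary: 95.0519.
Correction k=1: B_{2}/2! · (f^{(1)}(36) − f^{(1)}(3)) = 1/12 · (0.0277778 − 0.333333) = -0.0254630.
Partial sum through k=1: 95.0264.
Correction k=2: B_{4}/4! · (f^{(3)}(36) − f^{(3)}(3)) = −1/720 · (4.28669e-05 − 0.0740741) = 0.000102821.
Partial sum through k=2: 95.0266.
Correction k=3: B_{6}/6! · (f^{(5)}(36) − f^{(5)}(3)) = 1/30240 · (3.96916e-07 − 0.0987654) = -3.26604e-06.
Partial sum through k=3: 95.0265.
Correction k=4: B_{8}/8! · (f^{(7)}(36) − f^{(7)}(3)) = −1/1209600 · (9.18787e-09 − 0.329218) = 2.72171e-07.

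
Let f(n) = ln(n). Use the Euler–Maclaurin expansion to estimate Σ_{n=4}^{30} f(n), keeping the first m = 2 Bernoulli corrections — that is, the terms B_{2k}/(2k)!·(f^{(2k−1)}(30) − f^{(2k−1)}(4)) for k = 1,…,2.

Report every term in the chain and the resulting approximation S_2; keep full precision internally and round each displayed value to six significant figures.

∫_4^30 ln(x) dx evaluates to 70.4907.
Endpoint term: (f(4) + f(30))/2 = (1.38629 + 3.40120)/2 = 2.39375.
So far: 72.8845.
Correction k=1: B_{2}/2! · (f^{(1)}(30) − f^{(1)}(4)) = 1/12 · (0.0333333 − 0.250000) = -0.0180556.
Running total after k=1: 72.8664.
Correction k=2: B_{4}/4! · (f^{(3)}(30) − f^{(3)}(4)) = −1/720 · (7.40741e-05 − 0.0312500) = 4.32999e-05.

S_2 ≈ 72.8665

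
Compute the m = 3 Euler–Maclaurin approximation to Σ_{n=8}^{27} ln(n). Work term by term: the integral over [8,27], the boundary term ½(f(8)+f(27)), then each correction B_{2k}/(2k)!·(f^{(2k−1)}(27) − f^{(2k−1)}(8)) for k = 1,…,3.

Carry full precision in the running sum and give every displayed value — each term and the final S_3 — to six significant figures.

S_3 ≈ 56.0324

The integral term ∫_8^27 ln(x) dx = 53.3521.
Endpoint term: (f(8) + f(27))/2 = (2.07944 + 3.29584)/2 = 2.68764.
So far: 56.0397.
Correction k=1: B_{2}/2! · (f^{(1)}(27) − f^{(1)}(8)) = 1/12 · (0.0370370 − 0.125000) = -0.00733025.
Partial sum through k=1: 56.0324.
Correction k=2: B_{4}/4! · (f^{(3)}(27) − f^{(3)}(8)) = −1/720 · (0.000101611 − 0.00390625) = 5.28422e-06.
Partial sum through k=2: 56.0324.
Correction k=3: B_{6}/6! · (f^{(5)}(27) − f^{(5)}(8)) = 1/30240 · (1.67260e-06 − 0.000732422) = -2.41650e-08.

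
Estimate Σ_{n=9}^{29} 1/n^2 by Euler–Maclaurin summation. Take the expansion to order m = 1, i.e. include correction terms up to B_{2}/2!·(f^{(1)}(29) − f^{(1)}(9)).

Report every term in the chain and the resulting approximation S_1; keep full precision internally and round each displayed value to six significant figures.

The integral term ∫_9^29 1/x^2 dx = 0.0766284.
Boundary: ½(f(9) + f(29)) = ½(0.0123457 + 0.00118906) = 0.00676737.
Integral + boundary = 0.0833957.
Order-1 term: 1/12 · (-8.20042e-05 − (-0.00274348)) = 0.000221790.

S_1 ≈ 0.0836175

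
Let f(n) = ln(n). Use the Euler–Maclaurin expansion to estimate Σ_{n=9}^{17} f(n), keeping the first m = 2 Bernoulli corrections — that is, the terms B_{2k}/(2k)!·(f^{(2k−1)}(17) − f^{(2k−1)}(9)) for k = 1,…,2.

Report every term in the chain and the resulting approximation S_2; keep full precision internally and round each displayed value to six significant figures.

S_2 ≈ 22.9005

∫_9^17 ln(x) dx evaluates to 20.3896.
Boundary: ½(f(9) + f(17)) = ½(2.19722 + 2.83321) = 2.51522.
So far: 22.9048.
Order-1 term: 1/12 · (0.0588235 − 0.111111) = -0.00435730.
After k=1: 22.9005.
Order-2 term: −1/720 · (0.000407083 − 0.00274348) = 3.24500e-06.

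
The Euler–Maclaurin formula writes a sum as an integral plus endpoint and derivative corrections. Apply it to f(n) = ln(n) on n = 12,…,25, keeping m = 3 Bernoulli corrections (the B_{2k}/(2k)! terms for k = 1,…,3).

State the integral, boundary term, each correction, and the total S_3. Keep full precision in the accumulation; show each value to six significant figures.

∫_12^25 ln(x) dx evaluates to 37.6530.
Endpoint term: (f(12) + f(25))/2 = (2.48491 + 3.21888)/2 = 2.85189.
Running total after boundary: 40.5049.
Order-1 term: 1/12 · (0.0400000 − 0.0833333) = -0.00361111.
Partial sum through k=1: 40.5013.
Order-2 term: −1/720 · (0.000128000 − 0.00115741) = 1.42973e-06.
Partial sum through k=2: 40.5013.
Order-3 term: 1/30240 · (2.45760e-06 − 9.64506e-05) = -3.10823e-09.

S_3 ≈ 40.5013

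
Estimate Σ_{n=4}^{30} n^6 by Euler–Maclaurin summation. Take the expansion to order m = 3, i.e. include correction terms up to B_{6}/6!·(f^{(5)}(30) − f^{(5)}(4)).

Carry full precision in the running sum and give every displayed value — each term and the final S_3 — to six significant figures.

S_3 ≈ 3.50093e+09

The integral term ∫_4^30 x^6 dx = 3.12428e+09.
Endpoint term: (f(4) + f(30))/2 = (4096.00 + 7.29000e+08)/2 = 3.64502e+08.
Running total after boundary: 3.48879e+09.
k=1: B_{2}/(2)! × [f^{(1)}(30) − f^{(1)}(4)] = 1/12 × (1.45800e+08 − 6144.00) = 1.21495e+07.
Running total after k=1: 3.50093e+09.
k=2: B_{4}/(4)! × [f^{(3)}(30) − f^{(3)}(4)] = −1/720 × (3.24000e+06 − 7680.00) = -4489.33.
Running total after k=2: 3.50093e+09.
k=3: B_{6}/(6)! × [f^{(5)}(30) − f^{(5)}(4)] = 1/30240 × (21600.0 − 2880.00) = 0.619048.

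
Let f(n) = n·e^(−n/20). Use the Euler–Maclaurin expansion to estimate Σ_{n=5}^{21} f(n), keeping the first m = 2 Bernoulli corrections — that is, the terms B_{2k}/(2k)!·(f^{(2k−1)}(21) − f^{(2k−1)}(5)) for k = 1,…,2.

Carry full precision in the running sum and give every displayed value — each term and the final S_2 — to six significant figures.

Integral: ∫_5^21 x·e^(−x/20) dx = 102.451.
½[f(5) + f(21)] = ½[3.89400 + 7.34869] = 5.62135.
Integral + boundary = 108.073.
k=1: B_{2}/(2)! × [f^{(1)}(21) − f^{(1)}(5)] = 1/12 × (-0.0174969 − 0.584101) = -0.0501331.
Running total after k=1: 108.023.
k=2: B_{4}/(4)! × [f^{(3)}(21) − f^{(3)}(5)] = −1/720 × (0.00170595 − 0.00535426) = 5.06710e-06.

S_2 ≈ 108.023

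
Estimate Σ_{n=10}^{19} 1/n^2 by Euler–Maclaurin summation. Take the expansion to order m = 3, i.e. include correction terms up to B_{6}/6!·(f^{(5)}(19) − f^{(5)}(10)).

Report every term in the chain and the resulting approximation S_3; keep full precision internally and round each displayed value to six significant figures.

Integral: ∫_10^19 1/x^2 dx = 0.0473684.
Boundary: ½(f(10) + f(19)) = ½(0.0100000 + 0.00277008) = 0.00638504.
Running total after boundary: 0.0537535.
k=1: B_{2}/(2)! × [f^{(1)}(19) − f^{(1)}(10)] = 1/12 × (-0.000291588 − (-0.00200000)) = 0.000142368.
After k=1: 0.0538958.
k=2: B_{4}/(4)! × [f^{(3)}(19) − f^{(3)}(10)] = −1/720 × (-9.69267e-06 − (-0.000240000)) = -3.19871e-07.
After k=2: 0.0538955.
k=3: B_{6}/(6)! × [f^{(5)}(19) − f^{(5)}(10)] = 1/30240 × (-8.05485e-07 − (-7.20000e-05)) = 2.35432e-09.

S_3 ≈ 0.0538955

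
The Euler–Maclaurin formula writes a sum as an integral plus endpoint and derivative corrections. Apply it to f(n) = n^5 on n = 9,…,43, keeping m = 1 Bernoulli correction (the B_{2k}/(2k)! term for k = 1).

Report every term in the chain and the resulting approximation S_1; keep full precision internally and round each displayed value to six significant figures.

S_1 ≈ 1.12843e+09

The integral term ∫_9^43 x^5 dx = 1.05347e+09.
½[f(9) + f(43)] = ½[59049.0 + 1.47008e+08] = 7.35337e+07.
Integral + boundary = 1.12701e+09.
Order-1 term: 1/12 · (1.70940e+07 − 32805.0) = 1.42177e+06.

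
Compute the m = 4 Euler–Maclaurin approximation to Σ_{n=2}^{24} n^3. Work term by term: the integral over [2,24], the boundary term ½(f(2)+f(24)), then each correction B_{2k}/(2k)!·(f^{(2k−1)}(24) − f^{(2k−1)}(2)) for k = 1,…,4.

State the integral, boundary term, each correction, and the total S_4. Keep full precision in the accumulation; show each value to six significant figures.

S_4 ≈ 89999.0

∫_2^24 x^3 dx evaluates to 82940.0.
Boundary: ½(f(2) + f(24)) = ½(8.00000 + 13824.0) = 6916.00.
Running total after boundary: 89856.0.
Order-1 term: 1/12 · (1728.00 − 12.0000) = 143.000.
Running total after k=1: 89999.0.
Order-2 term: −1/720 · (6.00000 − 6.00000) = 0.00000.
Running total after k=2: 89999.0.
Order-3 term: 1/30240 · (0.00000 − 0.00000) = 0.00000.
Running total after k=3: 89999.0.
Order-4 term: −1/1209600 · (0.00000 − 0.00000) = 0.00000.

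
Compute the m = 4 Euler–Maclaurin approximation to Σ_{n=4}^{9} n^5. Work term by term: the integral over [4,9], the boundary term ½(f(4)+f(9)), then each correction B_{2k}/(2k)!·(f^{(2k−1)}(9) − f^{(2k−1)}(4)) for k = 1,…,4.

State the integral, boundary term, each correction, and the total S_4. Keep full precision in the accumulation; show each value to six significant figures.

S_4 ≈ 120549

∫_4^9 x^5 dx evaluates to 87890.8.
½[f(4) + f(9)] = ½[1024.00 + 59049.0] = 30036.5.
Running total after boundary: 117927.
Correction k=1: B_{2}/2! · (f^{(1)}(9) − f^{(1)}(4)) = 1/12 · (32805.0 − 1280.00) = 2627.08.
Running total after k=1: 120554.
Correction k=2: B_{4}/4! · (f^{(3)}(9) − f^{(3)}(4)) = −1/720 · (4860.00 − 960.000) = -5.41667.
Running total after k=2: 120549.
Correction k=3: B_{6}/6! · (f^{(5)}(9) − f^{(5)}(4)) = 1/30240 · (120.000 − 120.000) = 0.00000.
Running total after k=3: 120549.
Correction k=4: B_{8}/8! · (f^{(7)}(9) − f^{(7)}(4)) = −1/1209600 · (0.00000 − 0.00000) = 0.00000.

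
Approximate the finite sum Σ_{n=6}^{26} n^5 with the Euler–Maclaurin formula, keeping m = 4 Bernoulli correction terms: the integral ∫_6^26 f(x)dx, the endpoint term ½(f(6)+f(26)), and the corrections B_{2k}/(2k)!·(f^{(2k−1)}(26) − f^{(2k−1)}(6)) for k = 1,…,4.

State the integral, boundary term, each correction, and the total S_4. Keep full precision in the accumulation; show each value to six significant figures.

S_4 ≈ 5.76126e+07

Integral: ∫_6^26 x^5 dx = 5.14782e+07.
Boundary: ½(f(6) + f(26)) = ½(7776.00 + 1.18814e+07) = 5.94458e+06.
Running total after boundary: 5.74228e+07.
k=1: B_{2}/(2)! × [f^{(1)}(26) − f^{(1)}(6)] = 1/12 × (2.28488e+06 − 6480.00) = 189867.
After k=1: 5.76126e+07.
k=2: B_{4}/(4)! × [f^{(3)}(26) − f^{(3)}(6)] = −1/720 × (40560.0 − 2160.00) = -53.3333.
After k=2: 5.76126e+07.
k=3: B_{6}/(6)! × [f^{(5)}(26) − f^{(5)}(6)] = 1/30240 × (120.000 − 120.000) = 0.00000.
After k=3: 5.76126e+07.
k=4: B_{8}/(8)! × [f^{(7)}(26) − f^{(7)}(6)] = −1/1209600 × (0.00000 − 0.00000) = 0.00000.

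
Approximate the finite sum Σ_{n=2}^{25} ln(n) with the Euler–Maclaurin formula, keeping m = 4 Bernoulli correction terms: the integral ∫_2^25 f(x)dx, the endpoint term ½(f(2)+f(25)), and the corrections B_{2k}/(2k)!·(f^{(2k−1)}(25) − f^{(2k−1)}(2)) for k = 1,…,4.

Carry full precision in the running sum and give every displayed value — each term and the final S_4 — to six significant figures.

Integral: ∫_2^25 ln(x) dx = 56.0856.
½[f(2) + f(25)] = ½[0.693147 + 3.21888] = 1.95601.
So far: 58.0416.
Order-1 term: 1/12 · (0.0400000 − 0.500000) = -0.0383333.
Partial sum through k=1: 58.0033.
Order-2 term: −1/720 · (0.000128000 − 0.250000) = 0.000347044.
Partial sum through k=2: 58.0036.
Order-3 term: 1/30240 · (2.45760e-06 − 0.750000) = -2.48015e-05.
Partial sum through k=3: 58.0036.
Order-4 term: −1/1209600 · (1.17965e-07 − 5.62500) = 4.65030e-06.

S_4 ≈ 58.0036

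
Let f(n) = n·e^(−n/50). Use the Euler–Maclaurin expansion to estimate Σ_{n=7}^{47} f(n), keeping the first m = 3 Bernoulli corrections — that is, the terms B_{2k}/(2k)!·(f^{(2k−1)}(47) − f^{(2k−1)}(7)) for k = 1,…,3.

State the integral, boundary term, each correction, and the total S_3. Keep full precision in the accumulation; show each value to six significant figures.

The integral term ∫_7^47 x·e^(−x/50) dx = 583.126.
Boundary: ½(f(7) + f(47)) = ½(6.08551 + 18.3595) = 12.2225.
Integral + boundary = 595.348.
Correction k=1: B_{2}/2! · (f^{(1)}(47) − f^{(1)}(7)) = 1/12 · (0.0234377 − 0.747648) = -0.0603509.
After k=1: 595.288.
Correction k=2: B_{4}/4! · (f^{(3)}(47) − f^{(3)}(7)) = −1/720 · (0.000321877 − 0.000994546) = 9.34262e-07.
After k=2: 595.288.
Correction k=3: B_{6}/6! · (f^{(5)}(47) − f^{(5)}(7)) = 1/30240 · (2.53752e-07 − 6.76013e-07) = -1.39637e-11.

S_3 ≈ 595.288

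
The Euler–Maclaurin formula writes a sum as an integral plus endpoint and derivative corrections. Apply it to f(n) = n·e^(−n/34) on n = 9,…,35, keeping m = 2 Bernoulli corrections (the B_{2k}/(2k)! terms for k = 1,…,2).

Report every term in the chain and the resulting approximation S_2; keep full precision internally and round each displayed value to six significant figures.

S_2 ≈ 293.611

Integral: ∫_9^35 x·e^(−x/34) dx = 283.954.
Endpoint term: (f(9) + f(35))/2 = (6.90688 + 12.5026)/2 = 9.70474.
Running total after boundary: 293.659.
Correction k=1: B_{2}/2! · (f^{(1)}(35) − f^{(1)}(9)) = 1/12 · (-0.0105064 − 0.564288) = -0.0478995.
After k=1: 293.611.
Correction k=2: B_{4}/4! · (f^{(3)}(35) − f^{(3)}(9)) = −1/720 · (0.000608934 − 0.00181587) = 1.67631e-06.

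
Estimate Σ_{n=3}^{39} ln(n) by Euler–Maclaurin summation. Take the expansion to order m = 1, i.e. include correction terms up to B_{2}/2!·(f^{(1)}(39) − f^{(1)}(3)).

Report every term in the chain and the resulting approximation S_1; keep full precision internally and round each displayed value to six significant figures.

S_1 ≈ 105.939

∫_3^39 ln(x) dx evaluates to 103.583.
Boundary: ½(f(3) + f(39)) = ½(1.09861 + 3.66356) = 2.38109.
So far: 105.964.
k=1: B_{2}/(2)! × [f^{(1)}(39) − f^{(1)}(3)] = 1/12 × (0.0256410 − 0.333333) = -0.0256410.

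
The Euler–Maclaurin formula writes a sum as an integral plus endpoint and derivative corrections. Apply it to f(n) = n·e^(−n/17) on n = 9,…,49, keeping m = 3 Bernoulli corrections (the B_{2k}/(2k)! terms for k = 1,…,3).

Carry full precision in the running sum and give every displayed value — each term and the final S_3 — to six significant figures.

S_3 ≈ 201.472

∫_9^49 x·e^(−x/17) dx evaluates to 197.481.
Endpoint term: (f(9) + f(49))/2 = (5.30056 + 2.74414)/2 = 4.02235.
Running total after boundary: 201.504.
Correction k=1: B_{2}/2! · (f^{(1)}(49) − f^{(1)}(9)) = 1/12 · (-0.105417 − 0.277154) = -0.0318809.
Running total after k=1: 201.472.
Correction k=2: B_{4}/4! · (f^{(3)}(49) − f^{(3)}(9)) = −1/720 · (2.27978e-05 − 0.00503480) = 6.96111e-06.
Running total after k=2: 201.472.
Correction k=3: B_{6}/6! · (f^{(5)}(49) − f^{(5)}(9)) = 1/30240 · (1.41993e-06 − 3.15245e-05) = -9.95522e-10.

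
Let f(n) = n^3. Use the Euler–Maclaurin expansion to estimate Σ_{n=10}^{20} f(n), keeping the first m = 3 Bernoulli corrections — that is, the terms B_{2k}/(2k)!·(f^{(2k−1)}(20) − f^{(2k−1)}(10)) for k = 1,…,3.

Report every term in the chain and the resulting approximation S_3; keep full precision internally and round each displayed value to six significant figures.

The integral term ∫_10^20 x^3 dx = 37500.0.
Boundary: ½(f(10) + f(20)) = ½(1000.00 + 8000.00) = 4500.00.
So far: 42000.0.
Order-1 term: 1/12 · (1200.00 − 300.000) = 75.0000.
Partial sum through k=1: 42075.0.
Order-2 term: −1/720 · (6.00000 − 6.00000) = 0.00000.
Partial sum through k=2: 42075.0.
Order-3 term: 1/30240 · (0.00000 − 0.00000) = 0.00000.

S_3 ≈ 42075.0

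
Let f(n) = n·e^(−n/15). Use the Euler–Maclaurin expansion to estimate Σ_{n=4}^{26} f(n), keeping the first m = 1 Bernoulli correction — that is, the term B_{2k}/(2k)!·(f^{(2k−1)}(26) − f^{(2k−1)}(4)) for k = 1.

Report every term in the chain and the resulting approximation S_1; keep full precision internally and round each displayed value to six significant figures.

S_1 ≈ 113.394

∫_4^26 x·e^(−x/15) dx evaluates to 109.622.
Endpoint term: (f(4) + f(26))/2 = (3.06371 + 4.59406)/2 = 3.82888.
Running total after boundary: 113.451.
Order-1 term: 1/12 · (-0.129576 − 0.561681) = -0.0576047.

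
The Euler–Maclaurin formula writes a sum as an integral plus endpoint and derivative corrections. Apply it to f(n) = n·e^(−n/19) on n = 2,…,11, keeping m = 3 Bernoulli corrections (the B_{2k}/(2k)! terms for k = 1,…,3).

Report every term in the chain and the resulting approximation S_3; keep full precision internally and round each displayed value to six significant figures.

S_3 ≈ 43.5921

∫_2^11 x·e^(−x/19) dx evaluates to 39.6568.
½[f(2) + f(11)] = ½[1.80018 + 6.16537] = 3.98277.
So far: 43.6395.
Order-1 term: 1/12 · (0.235995 − 0.805342) = -0.0474455.
After k=1: 43.5921.
Order-2 term: −1/720 · (0.00375892 − 0.00721750) = 4.80358e-06.
After k=2: 43.5921.
Order-3 term: 1/30240 · (1.90142e-05 − 3.38065e-05) = -4.89163e-10.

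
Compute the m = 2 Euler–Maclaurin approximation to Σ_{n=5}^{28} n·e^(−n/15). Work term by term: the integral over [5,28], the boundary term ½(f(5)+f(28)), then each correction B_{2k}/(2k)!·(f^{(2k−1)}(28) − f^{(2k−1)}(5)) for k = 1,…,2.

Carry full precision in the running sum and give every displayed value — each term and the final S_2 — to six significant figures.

S_2 ≈ 119.123

The integral term ∫_5^28 x·e^(−x/15) dx = 115.218.
½[f(5) + f(28)] = ½[3.58266 + 4.32987] = 3.95626.
Integral + boundary = 119.174.
Correction k=1: B_{2}/2! · (f^{(1)}(28) − f^{(1)}(5)) = 1/12 · (-0.134020 − 0.477688) = -0.0509756.
Partial sum through k=1: 119.123.
Correction k=2: B_{4}/4! · (f^{(3)}(28) − f^{(3)}(5)) = −1/720 · (0.000778919 − 0.00849222) = 1.07129e-05.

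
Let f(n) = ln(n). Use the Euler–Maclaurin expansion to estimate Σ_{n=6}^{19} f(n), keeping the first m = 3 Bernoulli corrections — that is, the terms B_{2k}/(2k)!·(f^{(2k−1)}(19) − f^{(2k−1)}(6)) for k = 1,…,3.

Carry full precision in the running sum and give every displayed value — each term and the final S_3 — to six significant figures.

∫_6^19 ln(x) dx evaluates to 32.1938.
½[f(6) + f(19)] = ½[1.79176 + 2.94444] = 2.36810.
Running total after boundary: 34.5619.
k=1: B_{2}/(2)! × [f^{(1)}(19) − f^{(1)}(6)] = 1/12 × (0.0526316 − 0.166667) = -0.00950292.
After k=1: 34.5524.
k=2: B_{4}/(4)! × [f^{(3)}(19) − f^{(3)}(6)] = −1/720 × (0.000291588 − 0.00925926) = 1.24551e-05.
After k=2: 34.5524.
k=3: B_{6}/(6)! × [f^{(5)}(19) − f^{(5)}(6)] = 1/30240 × (9.69267e-06 − 0.00308642) = -1.01744e-07.

S_3 ≈ 34.5524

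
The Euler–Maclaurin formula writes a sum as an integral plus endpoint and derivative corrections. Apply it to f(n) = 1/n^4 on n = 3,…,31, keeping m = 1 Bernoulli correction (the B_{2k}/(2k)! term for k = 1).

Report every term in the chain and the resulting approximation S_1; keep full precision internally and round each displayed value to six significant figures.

∫_3^31 1/x^4 dx evaluates to 0.0123345.
Endpoint term: (f(3) + f(31))/2 = (0.0123457 + 1.08281e-06)/2 = 0.00617338.
Running total after boundary: 0.0185079.
k=1: B_{2}/(2)! × [f^{(1)}(31) − f^{(1)}(3)] = 1/12 × (-1.39718e-07 − (-0.0164609)) = 0.00137173.

S_1 ≈ 0.0198796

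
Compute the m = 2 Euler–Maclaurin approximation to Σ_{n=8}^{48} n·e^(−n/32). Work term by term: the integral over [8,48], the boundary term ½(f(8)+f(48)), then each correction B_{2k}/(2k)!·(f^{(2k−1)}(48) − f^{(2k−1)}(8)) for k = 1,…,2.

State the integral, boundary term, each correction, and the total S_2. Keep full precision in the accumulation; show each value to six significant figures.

∫_8^48 x·e^(−x/32) dx evaluates to 425.652.
Boundary: ½(f(8) + f(48)) = ½(6.23041 + 10.7102) = 8.47033.
So far: 434.122.
Correction k=1: B_{2}/2! · (f^{(1)}(48) − f^{(1)}(8)) = 1/12 · (-0.111565 − 0.584101) = -0.0579721.
Running total after k=1: 434.064.
Correction k=2: B_{4}/4! · (f^{(3)}(48) − f^{(3)}(8)) = −1/720 · (0.000326851 − 0.00209151) = 2.45091e-06.

S_2 ≈ 434.064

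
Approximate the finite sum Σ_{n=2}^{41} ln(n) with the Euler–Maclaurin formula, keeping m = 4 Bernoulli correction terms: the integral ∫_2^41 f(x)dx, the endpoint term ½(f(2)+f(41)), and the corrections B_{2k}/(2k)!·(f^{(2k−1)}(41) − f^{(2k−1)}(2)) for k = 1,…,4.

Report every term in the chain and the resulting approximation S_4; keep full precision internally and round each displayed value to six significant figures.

The integral term ∫_2^41 ln(x) dx = 111.870.
Endpoint term: (f(2) + f(41))/2 = (0.693147 + 3.71357)/2 = 2.20336.
So far: 114.074.
Correction k=1: B_{2}/2! · (f^{(1)}(41) − f^{(1)}(2)) = 1/12 · (0.0243902 − 0.500000) = -0.0396341.
Partial sum through k=1: 114.034.
Correction k=2: B_{4}/4! · (f^{(3)}(41) − f^{(3)}(2)) = −1/720 · (2.90187e-05 − 0.250000) = 0.000347182.
Partial sum through k=2: 114.034.
Correction k=3: B_{6}/6! · (f^{(5)}(41) − f^{(5)}(2)) = 1/30240 · (2.07153e-07 − 0.750000) = -2.48016e-05.
Partial sum through k=3: 114.034.
Correction k=4: B_{8}/8! · (f^{(7)}(41) − f^{(7)}(2)) = −1/1209600 · (3.69697e-09 − 5.62500) = 4.65030e-06.

S_4 ≈ 114.034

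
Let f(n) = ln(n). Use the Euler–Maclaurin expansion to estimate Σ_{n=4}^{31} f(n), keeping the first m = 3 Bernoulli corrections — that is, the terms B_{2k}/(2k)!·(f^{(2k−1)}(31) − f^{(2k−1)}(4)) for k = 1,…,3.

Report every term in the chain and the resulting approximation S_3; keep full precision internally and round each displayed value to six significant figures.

∫_4^31 ln(x) dx evaluates to 73.9084.
½[f(4) + f(31)] = ½[1.38629 + 3.43399] = 2.41014.
Running total after boundary: 76.3186.
k=1: B_{2}/(2)! × [f^{(1)}(31) − f^{(1)}(4)] = 1/12 × (0.0322581 − 0.250000) = -0.0181452.
Running total after k=1: 76.3004.
k=2: B_{4}/(4)! × [f^{(3)}(31) − f^{(3)}(4)] = −1/720 × (6.71344e-05 − 0.0312500) = 4.33095e-05.
Running total after k=2: 76.3005.
k=3: B_{6}/(6)! × [f^{(5)}(31) − f^{(5)}(4)] = 1/30240 × (8.38306e-07 − 0.0234375) = -7.75022e-07.

S_3 ≈ 76.3005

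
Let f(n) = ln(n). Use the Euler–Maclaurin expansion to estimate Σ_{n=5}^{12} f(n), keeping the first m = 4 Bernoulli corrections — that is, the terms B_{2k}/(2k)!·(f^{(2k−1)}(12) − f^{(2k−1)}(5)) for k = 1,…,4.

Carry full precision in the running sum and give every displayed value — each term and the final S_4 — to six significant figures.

S_4 ≈ 16.8092

The integral term ∫_5^12 ln(x) dx = 14.7717.
Boundary: ½(f(5) + f(12)) = ½(1.60944 + 2.48491) = 2.04717.
Integral + boundary = 16.8189.
k=1: B_{2}/(2)! × [f^{(1)}(12) − f^{(1)}(5)] = 1/12 × (0.0833333 − 0.200000) = -0.00972222.
Running total after k=1: 16.8091.
k=2: B_{4}/(4)! × [f^{(3)}(12) − f^{(3)}(5)] = −1/720 × (0.00115741 − 0.0160000) = 2.06147e-05.
Running total after k=2: 16.8092.
k=3: B_{6}/(6)! × [f^{(5)}(12) − f^{(5)}(5)] = 1/30240 × (9.64506e-05 − 0.00768000) = -2.50779e-07.
Running total after k=3: 16.8092.
k=4: B_{8}/(8)! × [f^{(7)}(12) − f^{(7)}(5)] = −1/1209600 × (2.00939e-05 − 0.00921600) = 7.60244e-09.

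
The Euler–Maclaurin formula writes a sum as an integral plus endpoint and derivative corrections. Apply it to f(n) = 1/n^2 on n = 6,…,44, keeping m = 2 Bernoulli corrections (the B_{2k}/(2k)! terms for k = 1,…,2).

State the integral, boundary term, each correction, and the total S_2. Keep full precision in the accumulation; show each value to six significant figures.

S_2 ≈ 0.158852

The integral term ∫_6^44 1/x^2 dx = 0.143939.
Boundary: ½(f(6) + f(44)) = ½(0.0277778 + 0.000516529) = 0.0141472.
So far: 0.158087.
Correction k=1: B_{2}/2! · (f^{(1)}(44) − f^{(1)}(6)) = 1/12 · (-2.34786e-05 − (-0.00925926)) = 0.000769648.
Partial sum through k=1: 0.158856.
Correction k=2: B_{4}/4! · (f^{(3)}(44) − f^{(3)}(6)) = −1/720 · (-1.45528e-07 − (-0.00308642)) = -4.28649e-06.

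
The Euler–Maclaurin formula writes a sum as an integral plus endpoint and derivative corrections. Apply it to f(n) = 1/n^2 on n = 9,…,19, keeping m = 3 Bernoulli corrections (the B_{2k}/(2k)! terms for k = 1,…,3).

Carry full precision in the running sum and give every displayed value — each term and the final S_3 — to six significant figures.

S_3 ≈ 0.0662412

Integral: ∫_9^19 1/x^2 dx = 0.0584795.
Endpoint term: (f(9) + f(19))/2 = (0.0123457 + 0.00277008)/2 = 0.00755788.
So far: 0.0660374.
Order-1 term: 1/12 · (-0.000291588 − (-0.00274348)) = 0.000204325.
After k=1: 0.0662417.
Order-2 term: −1/720 · (-9.69267e-06 − (-0.000406442)) = -5.51041e-07.
After k=2: 0.0662412.
Order-3 term: 1/30240 · (-8.05485e-07 − (-0.000150534)) = 4.95134e-09.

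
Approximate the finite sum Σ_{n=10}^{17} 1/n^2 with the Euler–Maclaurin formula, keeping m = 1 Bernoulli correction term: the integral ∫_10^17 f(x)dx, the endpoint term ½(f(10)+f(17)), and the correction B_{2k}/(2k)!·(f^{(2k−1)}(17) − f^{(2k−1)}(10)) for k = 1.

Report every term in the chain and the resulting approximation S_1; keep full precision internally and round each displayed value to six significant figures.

S_1 ≈ 0.0480393

The integral term ∫_10^17 1/x^2 dx = 0.0411765.
Endpoint term: (f(10) + f(17))/2 = (0.0100000 + 0.00346021)/2 = 0.00673010.
Running total after boundary: 0.0479066.
Order-1 term: 1/12 · (-0.000407083 − (-0.00200000)) = 0.000132743.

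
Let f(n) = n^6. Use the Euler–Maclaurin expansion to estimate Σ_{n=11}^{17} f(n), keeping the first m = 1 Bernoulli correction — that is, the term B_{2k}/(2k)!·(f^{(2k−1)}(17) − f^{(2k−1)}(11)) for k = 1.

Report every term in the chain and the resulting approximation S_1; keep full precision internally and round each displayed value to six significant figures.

∫_11^17 x^6 dx evaluates to 5.58359e+07.
½[f(11) + f(17)] = ½[1.77156e+06 + 2.41376e+07] = 1.29546e+07.
So far: 6.87905e+07.
Order-1 term: 1/12 · (8.51914e+06 − 966306) = 629403.

S_1 ≈ 6.94199e+07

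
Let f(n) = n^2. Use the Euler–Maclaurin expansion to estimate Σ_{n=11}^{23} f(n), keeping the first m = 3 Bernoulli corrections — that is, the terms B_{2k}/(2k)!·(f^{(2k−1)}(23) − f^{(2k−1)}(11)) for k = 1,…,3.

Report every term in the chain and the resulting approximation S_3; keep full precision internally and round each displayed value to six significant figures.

∫_11^23 x^2 dx evaluates to 3612.00.
Endpoint term: (f(11) + f(23))/2 = (121.000 + 529.000)/2 = 325.000.
Integral + boundary = 3937.00.
Correction k=1: B_{2}/2! · (f^{(1)}(23) − f^{(1)}(11)) = 1/12 · (46.0000 − 22.0000) = 2.00000.
Partial sum through k=1: 3939.00.
Correction k=2: B_{4}/4! · (f^{(3)}(23) − f^{(3)}(11)) = −1/720 · (0.00000 − 0.00000) = 0.00000.
Partial sum through k=2: 3939.00.
Correction k=3: B_{6}/6! · (f^{(5)}(23) − f^{(5)}(11)) = 1/30240 · (0.00000 − 0.00000) = 0.00000.

S_3 ≈ 3939.00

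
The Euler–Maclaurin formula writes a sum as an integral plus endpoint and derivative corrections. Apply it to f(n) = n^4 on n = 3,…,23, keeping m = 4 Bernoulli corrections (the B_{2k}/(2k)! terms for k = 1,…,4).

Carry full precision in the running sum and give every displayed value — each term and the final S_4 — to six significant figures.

∫_3^23 x^4 dx evaluates to 1.28722e+06.
Endpoint term: (f(3) + f(23))/2 = (81.0000 + 279841)/2 = 139961.
Integral + boundary = 1.42718e+06.
k=1: B_{2}/(2)! × [f^{(1)}(23) − f^{(1)}(3)] = 1/12 × (48668.0 − 108.000) = 4046.67.
Running total after k=1: 1.43123e+06.
k=2: B_{4}/(4)! × [f^{(3)}(23) − f^{(3)}(3)] = −1/720 × (552.000 − 72.0000) = -0.666667.
Running total after k=2: 1.43123e+06.
k=3: B_{6}/(6)! × [f^{(5)}(23) − f^{(5)}(3)] = 1/30240 × (0.00000 − 0.00000) = 0.00000.
Running total after k=3: 1.43123e+06.
k=4: B_{8}/(8)! × [f^{(7)}(23) − f^{(7)}(3)] = −1/1209600 × (0.00000 − 0.00000) = 0.00000.

S_4 ≈ 1.43123e+06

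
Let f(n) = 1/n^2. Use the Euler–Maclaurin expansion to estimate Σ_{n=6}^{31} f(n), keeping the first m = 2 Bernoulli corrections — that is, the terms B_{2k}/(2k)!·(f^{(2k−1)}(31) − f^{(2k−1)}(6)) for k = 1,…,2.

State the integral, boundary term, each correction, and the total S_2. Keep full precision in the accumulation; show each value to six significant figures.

The integral term ∫_6^31 1/x^2 dx = 0.134409.
Boundary: ½(f(6) + f(31)) = ½(0.0277778 + 0.00104058) = 0.0144092.
So far: 0.148818.
Order-1 term: 1/12 · (-6.71344e-05 − (-0.00925926)) = 0.000766010.
After k=1: 0.149584.
Order-2 term: −1/720 · (-8.38306e-07 − (-0.00308642)) = -4.28553e-06.

S_2 ≈ 0.149580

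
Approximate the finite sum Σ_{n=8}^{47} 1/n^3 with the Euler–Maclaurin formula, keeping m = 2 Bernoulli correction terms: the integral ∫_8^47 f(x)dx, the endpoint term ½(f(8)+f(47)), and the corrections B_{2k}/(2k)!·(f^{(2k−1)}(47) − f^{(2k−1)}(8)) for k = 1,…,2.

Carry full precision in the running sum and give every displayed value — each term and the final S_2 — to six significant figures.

S_2 ≈ 0.00862820

The integral term ∫_8^47 1/x^3 dx = 0.00758615.
½[f(8) + f(47)] = ½[0.00195312 + 9.63178e-06] = 0.000981378.
Running total after boundary: 0.00856753.
k=1: B_{2}/(2)! × [f^{(1)}(47) − f^{(1)}(8)] = 1/12 × (-6.14794e-07 − (-0.000732422)) = 6.09839e-05.
After k=1: 0.00862852.
k=2: B_{4}/(4)! × [f^{(3)}(47) − f^{(3)}(8)] = −1/720 × (-5.56627e-09 − (-0.000228882)) = -3.17884e-07.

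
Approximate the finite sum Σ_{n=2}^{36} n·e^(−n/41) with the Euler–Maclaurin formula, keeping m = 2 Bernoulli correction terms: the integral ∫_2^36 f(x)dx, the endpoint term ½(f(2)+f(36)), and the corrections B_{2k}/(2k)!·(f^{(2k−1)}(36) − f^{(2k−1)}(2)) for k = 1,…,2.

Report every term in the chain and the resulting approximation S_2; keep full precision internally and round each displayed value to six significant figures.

S_2 ≈ 375.398

The integral term ∫_2^36 x·e^(−x/41) dx = 367.037.
Endpoint term: (f(2) + f(36))/2 = (1.90478 + 14.9613)/2 = 8.43306.
So far: 375.470.
k=1: B_{2}/(2)! × [f^{(1)}(36) − f^{(1)}(2)] = 1/12 × (0.0506821 − 0.905932) = -0.0712708.
After k=1: 375.398.
k=2: B_{4}/(4)! × [f^{(3)}(36) − f^{(3)}(2)] = −1/720 × (0.000524609 − 0.00167205) = 1.59366e-06.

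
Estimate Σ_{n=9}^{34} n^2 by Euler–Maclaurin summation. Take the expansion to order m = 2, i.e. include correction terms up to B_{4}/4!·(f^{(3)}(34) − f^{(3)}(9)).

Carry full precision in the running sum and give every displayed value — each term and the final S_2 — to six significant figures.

S_2 ≈ 13481.0

∫_9^34 x^2 dx evaluates to 12858.3.
Boundary: ½(f(9) + f(34)) = ½(81.0000 + 1156.00) = 618.500.
Integral + boundary = 13476.8.
k=1: B_{2}/(2)! × [f^{(1)}(34) − f^{(1)}(9)] = 1/12 × (68.0000 − 18.0000) = 4.16667.
Partial sum through k=1: 13481.0.
k=2: B_{4}/(4)! × [f^{(3)}(34) − f^{(3)}(9)] = −1/720 × (0.00000 − 0.00000) = 0.00000.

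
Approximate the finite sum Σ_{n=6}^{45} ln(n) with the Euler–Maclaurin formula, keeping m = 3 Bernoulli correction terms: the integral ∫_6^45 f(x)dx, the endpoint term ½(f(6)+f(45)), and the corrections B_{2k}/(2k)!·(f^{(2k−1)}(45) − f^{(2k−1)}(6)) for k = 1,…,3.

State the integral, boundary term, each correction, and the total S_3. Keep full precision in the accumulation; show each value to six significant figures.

S_3 ≈ 124.336

Integral: ∫_6^45 ln(x) dx = 121.549.
Boundary: ½(f(6) + f(45)) = ½(1.79176 + 3.80666) = 2.79921.
Running total after boundary: 124.348.
k=1: B_{2}/(2)! × [f^{(1)}(45) − f^{(1)}(6)] = 1/12 × (0.0222222 − 0.166667) = -0.0120370.
Running total after k=1: 124.336.
k=2: B_{4}/(4)! × [f^{(3)}(45) − f^{(3)}(6)] = −1/720 × (2.19479e-05 − 0.00925926) = 1.28296e-05.
Running total after k=2: 124.336.
k=3: B_{6}/(6)! × [f^{(5)}(45) − f^{(5)}(6)] = 1/30240 × (1.30061e-07 − 0.00308642) = -1.02060e-07.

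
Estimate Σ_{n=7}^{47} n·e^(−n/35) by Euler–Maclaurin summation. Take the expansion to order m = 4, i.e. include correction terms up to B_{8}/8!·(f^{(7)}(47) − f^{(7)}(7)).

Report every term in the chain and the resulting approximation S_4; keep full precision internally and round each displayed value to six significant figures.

S_4 ≈ 463.121

Integral: ∫_7^47 x·e^(−x/35) dx = 454.181.
½[f(7) + f(47)] = ½[5.73112 + 12.2716] = 9.00137.
So far: 463.183.
Order-1 term: 1/12 · (-0.0895195 − 0.654985) = -0.0620420.
Running total after k=1: 463.121.
Order-2 term: −1/720 · (0.000353206 − 0.00187138) = 2.10858e-06.
Running total after k=2: 463.121.
Order-3 term: 1/30240 · (6.36318e-07 − 2.61885e-06) = -6.55598e-11.
Running total after k=3: 463.121.
Order-4 term: −1/1209600 · (8.03514e-10 − 3.02860e-09) = 1.83952e-15.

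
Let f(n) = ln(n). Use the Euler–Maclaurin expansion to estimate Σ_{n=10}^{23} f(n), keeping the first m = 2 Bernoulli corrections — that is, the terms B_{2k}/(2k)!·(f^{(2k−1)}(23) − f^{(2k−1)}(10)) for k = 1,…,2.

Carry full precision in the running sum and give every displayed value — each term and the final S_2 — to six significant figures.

∫_10^23 ln(x) dx evaluates to 36.0905.
½[f(10) + f(23)] = ½[2.30259 + 3.13549] = 2.71904.
Running total after boundary: 38.8096.
k=1: B_{2}/(2)! × [f^{(1)}(23) − f^{(1)}(10)] = 1/12 × (0.0434783 − 0.100000) = -0.00471014.
Running total after k=1: 38.8048.
k=2: B_{4}/(4)! × [f^{(3)}(23) − f^{(3)}(10)] = −1/720 × (0.000164379 − 0.00200000) = 2.54947e-06.

S_2 ≈ 38.8048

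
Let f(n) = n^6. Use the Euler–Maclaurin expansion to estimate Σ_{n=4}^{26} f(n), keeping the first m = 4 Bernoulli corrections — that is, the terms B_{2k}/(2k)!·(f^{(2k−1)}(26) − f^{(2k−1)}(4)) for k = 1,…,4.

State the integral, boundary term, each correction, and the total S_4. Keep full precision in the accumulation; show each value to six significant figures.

S_4 ≈ 1.30780e+09

∫_4^26 x^6 dx evaluates to 1.14740e+09.
½[f(4) + f(26)] = ½[4096.00 + 3.08916e+08] = 1.54460e+08.
Running total after boundary: 1.30186e+09.
k=1: B_{2}/(2)! × [f^{(1)}(26) − f^{(1)}(4)] = 1/12 × (7.12883e+07 − 6144.00) = 5.94018e+06.
After k=1: 1.30780e+09.
k=2: B_{4}/(4)! × [f^{(3)}(26) − f^{(3)}(4)] = −1/720 × (2.10912e+06 − 7680.00) = -2918.67.
After k=2: 1.30780e+09.
k=3: B_{6}/(6)! × [f^{(5)}(26) − f^{(5)}(4)] = 1/30240 × (18720.0 − 2880.00) = 0.523810.
After k=3: 1.30780e+09.
k=4: B_{8}/(8)! × [f^{(7)}(26) − f^{(7)}(4)] = −1/1209600 × (0.00000 − 0.00000) = 0.00000.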